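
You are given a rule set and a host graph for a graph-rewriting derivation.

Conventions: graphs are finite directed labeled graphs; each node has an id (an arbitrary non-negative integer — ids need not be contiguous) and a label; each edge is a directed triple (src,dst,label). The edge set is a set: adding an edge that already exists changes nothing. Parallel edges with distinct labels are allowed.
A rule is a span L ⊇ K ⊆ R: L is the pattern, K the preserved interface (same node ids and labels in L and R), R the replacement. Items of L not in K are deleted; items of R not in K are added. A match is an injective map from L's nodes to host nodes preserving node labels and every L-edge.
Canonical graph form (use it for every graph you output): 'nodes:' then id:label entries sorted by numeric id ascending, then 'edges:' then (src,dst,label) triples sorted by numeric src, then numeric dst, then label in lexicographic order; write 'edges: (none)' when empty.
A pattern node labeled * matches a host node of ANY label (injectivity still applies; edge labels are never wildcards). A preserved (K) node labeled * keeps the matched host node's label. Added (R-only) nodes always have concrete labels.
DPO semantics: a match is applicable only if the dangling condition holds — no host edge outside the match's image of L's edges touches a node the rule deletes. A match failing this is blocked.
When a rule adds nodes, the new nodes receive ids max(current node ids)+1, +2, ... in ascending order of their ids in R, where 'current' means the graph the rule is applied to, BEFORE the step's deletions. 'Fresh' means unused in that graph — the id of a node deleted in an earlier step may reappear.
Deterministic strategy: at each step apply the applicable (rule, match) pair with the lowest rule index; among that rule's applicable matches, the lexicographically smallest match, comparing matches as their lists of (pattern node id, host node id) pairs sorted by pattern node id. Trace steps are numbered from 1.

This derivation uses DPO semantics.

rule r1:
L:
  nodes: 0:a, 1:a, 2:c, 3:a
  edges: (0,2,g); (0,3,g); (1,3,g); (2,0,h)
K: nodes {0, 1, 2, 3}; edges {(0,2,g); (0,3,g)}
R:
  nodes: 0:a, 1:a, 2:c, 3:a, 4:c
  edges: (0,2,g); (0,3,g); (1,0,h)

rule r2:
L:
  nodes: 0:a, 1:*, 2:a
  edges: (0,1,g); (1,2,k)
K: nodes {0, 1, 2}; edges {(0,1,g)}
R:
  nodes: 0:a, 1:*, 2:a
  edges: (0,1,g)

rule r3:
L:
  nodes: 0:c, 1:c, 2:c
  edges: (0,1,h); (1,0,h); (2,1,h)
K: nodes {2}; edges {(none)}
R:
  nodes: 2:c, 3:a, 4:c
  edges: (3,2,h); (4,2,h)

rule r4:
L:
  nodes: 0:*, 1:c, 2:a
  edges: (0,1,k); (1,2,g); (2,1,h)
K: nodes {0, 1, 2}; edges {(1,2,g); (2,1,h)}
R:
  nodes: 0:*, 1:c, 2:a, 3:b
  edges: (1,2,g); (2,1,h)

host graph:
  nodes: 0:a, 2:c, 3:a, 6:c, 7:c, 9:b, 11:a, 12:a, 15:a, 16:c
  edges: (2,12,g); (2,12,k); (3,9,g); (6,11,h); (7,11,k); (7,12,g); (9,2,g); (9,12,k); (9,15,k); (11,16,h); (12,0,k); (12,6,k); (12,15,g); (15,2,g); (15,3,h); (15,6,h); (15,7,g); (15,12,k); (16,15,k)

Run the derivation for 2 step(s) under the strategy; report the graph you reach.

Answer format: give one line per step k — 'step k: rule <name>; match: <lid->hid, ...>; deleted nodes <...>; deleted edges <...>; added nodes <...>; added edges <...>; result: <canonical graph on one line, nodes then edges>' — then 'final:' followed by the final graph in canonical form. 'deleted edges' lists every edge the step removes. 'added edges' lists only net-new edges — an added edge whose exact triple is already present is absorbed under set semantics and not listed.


step 1: rule r2; match: 0->3, 1->9, 2->12; deleted nodes (none); deleted edges (9,12,k); added nodes (none); added edges (none); result: nodes: 0:a, 2:c, 3:a, 6:c, 7:c, 9:b, 11:a, 12:a, 15:a, 16:c edges: (2,12,g); (2,12,k); (3,9,g); (6,11,h); (7,11,k); (7,12,g); (9,2,g); (9,15,k); (11,16,h); (12,0,k); (12,6,k); (12,15,g); (15,2,g); (15,3,h); (15,6,h); (15,7,g); (15,12,k); (16,15,k)
step 2: rule r2; match: 0->3, 1->9, 2->15; deleted nodes (none); deleted edges (9,15,k); added nodes (none); added edges (none); result: nodes: 0:a, 2:c, 3:a, 6:c, 7:c, 9:b, 11:a, 12:a, 15:a, 16:c edges: (2,12,g); (2,12,k); (3,9,g); (6,11,h); (7,11,k); (7,12,g); (9,2,g); (11,16,h); (12,0,k); (12,6,k); (12,15,g); (15,2,g); (15,3,h); (15,6,h); (15,7,g); (15,12,k); (16,15,k)
final:
nodes: 0:a, 2:c, 3:a, 6:c, 7:c, 9:b, 11:a, 12:a, 15:a, 16:c
edges: (2,12,g); (2,12,k); (3,9,g); (6,11,h); (7,11,k); (7,12,g); (9,2,g); (11,16,h); (12,0,k); (12,6,k); (12,15,g); (15,2,g); (15,3,h); (15,6,h); (15,7,g); (15,12,k); (16,15,k)


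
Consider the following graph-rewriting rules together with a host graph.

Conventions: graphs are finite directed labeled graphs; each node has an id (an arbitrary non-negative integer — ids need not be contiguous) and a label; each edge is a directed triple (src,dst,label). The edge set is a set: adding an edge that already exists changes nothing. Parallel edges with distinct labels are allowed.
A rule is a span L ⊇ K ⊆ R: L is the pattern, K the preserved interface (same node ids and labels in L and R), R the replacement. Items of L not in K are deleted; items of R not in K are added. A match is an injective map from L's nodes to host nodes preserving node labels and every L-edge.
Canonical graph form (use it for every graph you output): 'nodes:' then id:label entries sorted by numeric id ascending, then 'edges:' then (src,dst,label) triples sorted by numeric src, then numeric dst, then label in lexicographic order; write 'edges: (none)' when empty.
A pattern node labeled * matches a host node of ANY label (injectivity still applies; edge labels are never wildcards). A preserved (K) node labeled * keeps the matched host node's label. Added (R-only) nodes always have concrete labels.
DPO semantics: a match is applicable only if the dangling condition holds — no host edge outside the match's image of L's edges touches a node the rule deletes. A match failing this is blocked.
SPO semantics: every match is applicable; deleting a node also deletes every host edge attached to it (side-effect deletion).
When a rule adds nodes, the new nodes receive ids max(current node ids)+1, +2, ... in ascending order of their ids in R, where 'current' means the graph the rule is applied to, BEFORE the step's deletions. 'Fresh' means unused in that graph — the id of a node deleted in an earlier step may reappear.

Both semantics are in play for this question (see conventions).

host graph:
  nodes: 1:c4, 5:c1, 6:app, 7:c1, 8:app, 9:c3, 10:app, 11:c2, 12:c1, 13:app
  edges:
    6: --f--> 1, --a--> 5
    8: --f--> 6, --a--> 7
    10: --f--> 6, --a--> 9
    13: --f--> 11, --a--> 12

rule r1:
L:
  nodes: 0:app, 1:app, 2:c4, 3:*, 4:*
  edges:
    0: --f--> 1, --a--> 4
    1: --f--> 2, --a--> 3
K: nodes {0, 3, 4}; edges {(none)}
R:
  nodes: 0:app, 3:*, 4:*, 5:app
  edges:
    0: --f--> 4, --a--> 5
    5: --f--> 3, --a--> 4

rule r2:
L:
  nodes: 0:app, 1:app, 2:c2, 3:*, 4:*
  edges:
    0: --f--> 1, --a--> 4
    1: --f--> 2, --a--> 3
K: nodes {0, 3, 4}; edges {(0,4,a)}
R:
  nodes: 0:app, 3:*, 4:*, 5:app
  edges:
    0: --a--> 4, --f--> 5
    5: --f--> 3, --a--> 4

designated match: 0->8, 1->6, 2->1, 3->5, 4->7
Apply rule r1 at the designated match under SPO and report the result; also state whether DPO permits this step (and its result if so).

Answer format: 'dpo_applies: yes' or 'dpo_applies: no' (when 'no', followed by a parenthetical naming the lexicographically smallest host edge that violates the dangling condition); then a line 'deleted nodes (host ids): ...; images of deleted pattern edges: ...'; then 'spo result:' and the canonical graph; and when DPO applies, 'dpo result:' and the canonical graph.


dpo_applies: no
(the rule deletes node 6, which keeps host edge (10,6,f) outside the match image — the dangling condition fails, DPO blocks; SPO proceeds and side-deletes such edges)
deleted nodes (host ids): 1, 6; images of deleted pattern edges: (6,1,f); (6,5,a); (8,6,f); (8,7,a)
spo result:
nodes: 5:c1, 7:c1, 8:app, 9:c3, 10:app, 11:c2, 12:c1, 13:app, 14:app
edges: (8,7,f); (8,14,a); (10,9,a); (13,11,f); (13,12,a); (14,5,f); (14,7,a)


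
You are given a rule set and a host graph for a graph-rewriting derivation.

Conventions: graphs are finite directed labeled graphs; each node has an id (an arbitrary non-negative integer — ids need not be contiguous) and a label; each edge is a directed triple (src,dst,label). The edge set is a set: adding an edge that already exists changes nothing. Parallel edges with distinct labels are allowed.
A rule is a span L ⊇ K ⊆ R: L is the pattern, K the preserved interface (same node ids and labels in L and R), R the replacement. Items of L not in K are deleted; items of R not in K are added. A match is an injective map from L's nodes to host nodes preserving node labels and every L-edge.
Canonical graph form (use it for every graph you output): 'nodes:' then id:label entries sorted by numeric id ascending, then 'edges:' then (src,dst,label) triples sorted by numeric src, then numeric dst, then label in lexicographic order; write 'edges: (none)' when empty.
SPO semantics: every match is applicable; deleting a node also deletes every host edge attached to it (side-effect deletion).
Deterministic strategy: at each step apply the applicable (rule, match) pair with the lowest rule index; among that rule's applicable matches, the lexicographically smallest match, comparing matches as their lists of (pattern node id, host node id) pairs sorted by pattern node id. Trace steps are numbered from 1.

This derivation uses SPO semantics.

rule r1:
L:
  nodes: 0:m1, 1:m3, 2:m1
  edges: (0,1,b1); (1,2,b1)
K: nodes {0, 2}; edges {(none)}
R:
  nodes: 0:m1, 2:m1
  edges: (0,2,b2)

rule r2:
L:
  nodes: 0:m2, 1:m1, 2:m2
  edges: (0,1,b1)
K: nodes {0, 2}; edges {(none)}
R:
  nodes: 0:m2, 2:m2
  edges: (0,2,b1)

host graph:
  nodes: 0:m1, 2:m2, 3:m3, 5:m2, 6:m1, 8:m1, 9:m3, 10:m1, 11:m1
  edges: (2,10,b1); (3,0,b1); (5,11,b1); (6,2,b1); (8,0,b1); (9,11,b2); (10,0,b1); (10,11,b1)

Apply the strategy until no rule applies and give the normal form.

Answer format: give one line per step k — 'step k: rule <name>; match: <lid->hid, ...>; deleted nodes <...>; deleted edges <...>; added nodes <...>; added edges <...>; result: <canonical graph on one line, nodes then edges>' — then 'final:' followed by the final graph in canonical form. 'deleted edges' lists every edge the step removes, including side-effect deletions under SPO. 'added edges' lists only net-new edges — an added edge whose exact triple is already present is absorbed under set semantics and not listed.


step 1: rule r2; match: 0->2, 1->10, 2->5; deleted nodes 10; deleted edges (2,10,b1); (10,0,b1); (10,11,b1); added nodes (none); added edges (2,5,b1); result: nodes: 0:m1, 2:m2, 3:m3, 5:m2, 6:m1, 8:m1, 9:m3, 11:m1 edges: (2,5,b1); (3,0,b1); (5,11,b1); (6,2,b1); (8,0,b1); (9,11,b2)
step 2: rule r2; match: 0->5, 1->11, 2->2; deleted nodes 11; deleted edges (5,11,b1); (9,11,b2); added nodes (none); added edges (5,2,b1); result: nodes: 0:m1, 2:m2, 3:m3, 5:m2, 6:m1, 8:m1, 9:m3 edges: (2,5,b1); (3,0,b1); (5,2,b1); (6,2,b1); (8,0,b1)
final:
nodes: 0:m1, 2:m2, 3:m3, 5:m2, 6:m1, 8:m1, 9:m3
edges: (2,5,b1); (3,0,b1); (5,2,b1); (6,2,b1); (8,0,b1)


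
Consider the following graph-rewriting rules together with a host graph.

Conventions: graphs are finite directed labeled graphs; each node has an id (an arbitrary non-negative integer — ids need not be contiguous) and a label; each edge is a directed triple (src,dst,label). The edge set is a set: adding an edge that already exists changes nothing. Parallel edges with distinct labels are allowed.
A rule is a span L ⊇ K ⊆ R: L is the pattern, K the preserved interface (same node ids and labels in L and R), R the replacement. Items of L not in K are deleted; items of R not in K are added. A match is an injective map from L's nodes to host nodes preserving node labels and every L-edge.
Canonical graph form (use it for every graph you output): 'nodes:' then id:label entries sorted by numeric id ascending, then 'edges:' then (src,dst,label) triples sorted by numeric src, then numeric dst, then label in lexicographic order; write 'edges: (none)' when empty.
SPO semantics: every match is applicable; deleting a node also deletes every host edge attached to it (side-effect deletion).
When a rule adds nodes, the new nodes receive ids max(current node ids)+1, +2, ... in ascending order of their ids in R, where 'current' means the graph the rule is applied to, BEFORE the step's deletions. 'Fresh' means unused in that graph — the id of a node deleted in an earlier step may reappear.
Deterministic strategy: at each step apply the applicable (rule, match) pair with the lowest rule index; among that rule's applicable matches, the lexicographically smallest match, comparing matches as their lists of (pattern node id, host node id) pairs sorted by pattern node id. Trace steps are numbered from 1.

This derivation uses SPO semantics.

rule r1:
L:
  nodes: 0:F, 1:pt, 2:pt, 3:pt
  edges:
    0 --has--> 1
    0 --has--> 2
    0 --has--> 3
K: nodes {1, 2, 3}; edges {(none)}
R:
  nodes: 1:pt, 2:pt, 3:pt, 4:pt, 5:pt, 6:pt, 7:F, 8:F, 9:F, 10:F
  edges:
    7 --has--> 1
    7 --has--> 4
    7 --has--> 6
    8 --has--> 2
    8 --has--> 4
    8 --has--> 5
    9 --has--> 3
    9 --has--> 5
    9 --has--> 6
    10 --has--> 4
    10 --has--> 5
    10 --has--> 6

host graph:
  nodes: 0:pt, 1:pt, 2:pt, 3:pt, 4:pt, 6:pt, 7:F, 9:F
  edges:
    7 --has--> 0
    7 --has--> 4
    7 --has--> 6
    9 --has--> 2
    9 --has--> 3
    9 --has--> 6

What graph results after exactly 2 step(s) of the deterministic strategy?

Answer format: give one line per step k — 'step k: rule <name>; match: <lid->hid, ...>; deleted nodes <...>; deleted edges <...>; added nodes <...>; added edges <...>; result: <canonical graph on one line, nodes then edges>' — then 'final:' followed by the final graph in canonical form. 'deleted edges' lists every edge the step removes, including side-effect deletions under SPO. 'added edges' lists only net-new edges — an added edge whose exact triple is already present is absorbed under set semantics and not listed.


step 1: rule r1; match: 0->7, 1->0, 2->4, 3->6; deleted nodes 7; deleted edges (7,0,has); (7,4,has); (7,6,has); added nodes 10, 11, 12, 13, 14, 15, 16; added edges (13,0,has); (13,10,has); (13,12,has); (14,4,has); (14,10,has); (14,11,has); (15,6,has); (15,11,has); (15,12,has); (16,10,has); (16,11,has); (16,12,has); result: nodes: 0:pt, 1:pt, 2:pt, 3:pt, 4:pt, 6:pt, 9:F, 10:pt, 11:pt, 12:pt, 13:F, 14:F, 15:F, 16:F edges: (9,2,has); (9,3,has); (9,6,has); (13,0,has); (13,10,has); (13,12,has); (14,4,has); (14,10,has); (14,11,has); (15,6,has); (15,11,has); (15,12,has); (16,10,has); (16,11,has); (16,12,has)
step 2: rule r1; match: 0->9, 1->2, 2->3, 3->6; deleted nodes 9; deleted edges (9,2,has); (9,3,has); (9,6,has); added nodes 17, 18, 19, 20, 21, 22, 23; added edges (20,2,has); (20,17,has); (20,19,has); (21,3,has); (21,17,has); (21,18,has); (22,6,has); (22,18,has); (22,19,has); (23,17,has); (23,18,has); (23,19,has); result: nodes: 0:pt, 1:pt, 2:pt, 3:pt, 4:pt, 6:pt, 10:pt, 11:pt, 12:pt, 13:F, 14:F, 15:F, 16:F, 17:pt, 18:pt, 19:pt, 20:F, 21:F, 22:F, 23:F edges: (13,0,has); (13,10,has); (13,12,has); (14,4,has); (14,10,has); (14,11,has); (15,6,has); (15,11,has); (15,12,has); (16,10,has); (16,11,has); (16,12,has); (20,2,has); (20,17,has); (20,19,has); (21,3,has); (21,17,has); (21,18,has); (22,6,has); (22,18,has); (22,19,has); (23,17,has); (23,18,has); (23,19,has)
final:
nodes: 0:pt, 1:pt, 2:pt, 3:pt, 4:pt, 6:pt, 10:pt, 11:pt, 12:pt, 13:F, 14:F, 15:F, 16:F, 17:pt, 18:pt, 19:pt, 20:F, 21:F, 22:F, 23:F
edges: (13,0,has); (13,10,has); (13,12,has); (14,4,has); (14,10,has); (14,11,has); (15,6,has); (15,11,has); (15,12,has); (16,10,has); (16,11,has); (16,12,has); (20,2,has); (20,17,has); (20,19,has); (21,3,has); (21,17,has); (21,18,has); (22,6,has); (22,18,has); (22,19,has); (23,17,has); (23,18,has); (23,19,has)


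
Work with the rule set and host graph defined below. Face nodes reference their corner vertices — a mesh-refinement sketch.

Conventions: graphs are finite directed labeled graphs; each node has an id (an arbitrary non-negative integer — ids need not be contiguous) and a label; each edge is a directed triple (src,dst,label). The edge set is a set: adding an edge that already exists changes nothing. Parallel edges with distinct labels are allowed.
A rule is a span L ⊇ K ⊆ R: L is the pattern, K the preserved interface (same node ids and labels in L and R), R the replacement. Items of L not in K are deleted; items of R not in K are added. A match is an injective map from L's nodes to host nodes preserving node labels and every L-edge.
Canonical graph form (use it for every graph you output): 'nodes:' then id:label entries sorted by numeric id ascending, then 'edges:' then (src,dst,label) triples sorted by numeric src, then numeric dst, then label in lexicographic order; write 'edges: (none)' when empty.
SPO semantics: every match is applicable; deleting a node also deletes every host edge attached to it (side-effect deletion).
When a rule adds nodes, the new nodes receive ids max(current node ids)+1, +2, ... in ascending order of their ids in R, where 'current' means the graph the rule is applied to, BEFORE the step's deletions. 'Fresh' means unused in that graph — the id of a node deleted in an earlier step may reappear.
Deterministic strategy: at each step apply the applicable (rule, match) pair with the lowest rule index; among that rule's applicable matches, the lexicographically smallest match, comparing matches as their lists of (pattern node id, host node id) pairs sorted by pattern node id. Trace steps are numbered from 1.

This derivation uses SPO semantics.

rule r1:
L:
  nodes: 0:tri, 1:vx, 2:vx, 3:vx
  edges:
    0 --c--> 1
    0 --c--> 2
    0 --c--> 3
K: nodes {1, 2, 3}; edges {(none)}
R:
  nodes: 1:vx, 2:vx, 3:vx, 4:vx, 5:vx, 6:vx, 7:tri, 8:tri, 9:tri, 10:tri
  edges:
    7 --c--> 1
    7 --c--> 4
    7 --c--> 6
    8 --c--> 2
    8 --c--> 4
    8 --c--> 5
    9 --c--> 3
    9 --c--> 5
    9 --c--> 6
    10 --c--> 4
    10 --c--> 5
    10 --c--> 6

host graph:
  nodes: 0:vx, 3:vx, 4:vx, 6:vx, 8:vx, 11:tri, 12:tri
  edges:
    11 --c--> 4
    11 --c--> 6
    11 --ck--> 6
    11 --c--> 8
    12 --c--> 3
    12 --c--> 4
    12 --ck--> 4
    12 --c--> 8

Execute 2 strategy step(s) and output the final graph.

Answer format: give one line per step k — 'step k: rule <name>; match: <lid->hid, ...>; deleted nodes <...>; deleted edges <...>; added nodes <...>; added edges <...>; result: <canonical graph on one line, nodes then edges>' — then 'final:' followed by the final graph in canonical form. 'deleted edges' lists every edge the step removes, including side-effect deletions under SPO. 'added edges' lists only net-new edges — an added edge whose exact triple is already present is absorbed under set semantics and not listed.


step 1: rule r1; match: 0->11, 1->4, 2->6, 3->8; deleted nodes 11; deleted edges (11,4,c); (11,6,c); (11,6,ck); (11,8,c); added nodes 13, 14, 15, 16, 17, 18, 19; added edges (16,4,c); (16,13,c); (16,15,c); (17,6,c); (17,13,c); (17,14,c); (18,8,c); (18,14,c); (18,15,c); (19,13,c); (19,14,c); (19,15,c); result: nodes: 0:vx, 3:vx, 4:vx, 6:vx, 8:vx, 12:tri, 13:vx, 14:vx, 15:vx, 16:tri, 17:tri, 18:tri, 19:tri edges: (12,3,c); (12,4,c); (12,4,ck); (12,8,c); (16,4,c); (16,13,c); (16,15,c); (17,6,c); (17,13,c); (17,14,c); (18,8,c); (18,14,c); (18,15,c); (19,13,c); (19,14,c); (19,15,c)
step 2: rule r1; match: 0->12, 1->3, 2->4, 3->8; deleted nodes 12; deleted edges (12,3,c); (12,4,c); (12,4,ck); (12,8,c); added nodes 20, 21, 22, 23, 24, 25, 26; added edges (23,3,c); (23,20,c); (23,22,c); (24,4,c); (24,20,c); (24,21,c); (25,8,c); (25,21,c); (25,22,c); (26,20,c); (26,21,c); (26,22,c); result: nodes: 0:vx, 3:vx, 4:vx, 6:vx, 8:vx, 13:vx, 14:vx, 15:vx, 16:tri, 17:tri, 18:tri, 19:tri, 20:vx, 21:vx, 22:vx, 23:tri, 24:tri, 25:tri, 26:tri edges: (16,4,c); (16,13,c); (16,15,c); (17,6,c); (17,13,c); (17,14,c); (18,8,c); (18,14,c); (18,15,c); (19,13,c); (19,14,c); (19,15,c); (23,3,c); (23,20,c); (23,22,c); (24,4,c); (24,20,c); (24,21,c); (25,8,c); (25,21,c); (25,22,c); (26,20,c); (26,21,c); (26,22,c)
final:
nodes: 0:vx, 3:vx, 4:vx, 6:vx, 8:vx, 13:vx, 14:vx, 15:vx, 16:tri, 17:tri, 18:tri, 19:tri, 20:vx, 21:vx, 22:vx, 23:tri, 24:tri, 25:tri, 26:tri
edges: (16,4,c); (16,13,c); (16,15,c); (17,6,c); (17,13,c); (17,14,c); (18,8,c); (18,14,c); (18,15,c); (19,13,c); (19,14,c); (19,15,c); (23,3,c); (23,20,c); (23,22,c); (24,4,c); (24,20,c); (24,21,c); (25,8,c); (25,21,c); (25,22,c); (26,20,c); (26,21,c); (26,22,c)


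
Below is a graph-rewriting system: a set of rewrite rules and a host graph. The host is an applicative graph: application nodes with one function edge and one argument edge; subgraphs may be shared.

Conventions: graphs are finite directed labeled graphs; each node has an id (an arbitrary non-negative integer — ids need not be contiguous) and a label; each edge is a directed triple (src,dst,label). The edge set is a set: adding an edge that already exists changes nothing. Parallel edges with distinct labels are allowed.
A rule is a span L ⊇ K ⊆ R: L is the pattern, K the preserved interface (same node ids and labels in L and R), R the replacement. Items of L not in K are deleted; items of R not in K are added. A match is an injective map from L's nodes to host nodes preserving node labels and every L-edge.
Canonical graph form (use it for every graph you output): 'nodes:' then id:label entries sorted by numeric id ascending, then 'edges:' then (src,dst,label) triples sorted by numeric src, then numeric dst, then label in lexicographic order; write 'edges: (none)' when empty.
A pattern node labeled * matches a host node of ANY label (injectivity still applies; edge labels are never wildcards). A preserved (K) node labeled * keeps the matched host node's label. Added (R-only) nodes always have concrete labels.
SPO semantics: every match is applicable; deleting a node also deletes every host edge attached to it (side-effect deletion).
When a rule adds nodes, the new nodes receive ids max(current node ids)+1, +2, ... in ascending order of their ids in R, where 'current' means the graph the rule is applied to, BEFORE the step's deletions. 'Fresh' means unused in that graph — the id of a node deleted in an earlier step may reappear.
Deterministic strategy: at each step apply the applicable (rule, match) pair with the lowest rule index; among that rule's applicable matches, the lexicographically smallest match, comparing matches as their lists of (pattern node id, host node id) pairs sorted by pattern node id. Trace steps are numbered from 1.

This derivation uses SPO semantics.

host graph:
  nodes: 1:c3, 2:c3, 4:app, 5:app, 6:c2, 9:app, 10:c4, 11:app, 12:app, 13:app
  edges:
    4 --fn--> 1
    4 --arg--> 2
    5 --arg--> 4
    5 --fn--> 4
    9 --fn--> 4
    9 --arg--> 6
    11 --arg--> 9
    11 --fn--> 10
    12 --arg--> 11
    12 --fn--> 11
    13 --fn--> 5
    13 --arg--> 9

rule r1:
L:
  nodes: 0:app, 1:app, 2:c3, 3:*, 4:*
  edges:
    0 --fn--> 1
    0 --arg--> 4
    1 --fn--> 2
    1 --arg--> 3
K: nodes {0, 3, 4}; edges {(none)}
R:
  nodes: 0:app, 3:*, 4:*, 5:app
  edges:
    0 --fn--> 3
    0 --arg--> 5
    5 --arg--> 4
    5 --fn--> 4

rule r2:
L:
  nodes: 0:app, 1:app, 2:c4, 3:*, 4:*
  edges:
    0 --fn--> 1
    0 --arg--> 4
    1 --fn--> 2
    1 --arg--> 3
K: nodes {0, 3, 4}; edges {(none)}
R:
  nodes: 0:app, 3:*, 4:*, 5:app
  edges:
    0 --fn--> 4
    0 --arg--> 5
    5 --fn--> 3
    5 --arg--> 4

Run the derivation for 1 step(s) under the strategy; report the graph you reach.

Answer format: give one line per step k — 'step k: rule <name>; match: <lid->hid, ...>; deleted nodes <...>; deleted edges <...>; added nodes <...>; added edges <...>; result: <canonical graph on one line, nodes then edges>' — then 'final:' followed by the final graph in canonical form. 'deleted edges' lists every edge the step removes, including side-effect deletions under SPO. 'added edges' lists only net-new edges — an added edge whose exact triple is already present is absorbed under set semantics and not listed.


step 1: rule r1; match: 0->9, 1->4, 2->1, 3->2, 4->6; deleted nodes 1, 4; deleted edges (4,1,fn); (4,2,arg); (5,4,arg); (5,4,fn); (9,4,fn); (9,6,arg); added nodes 14; added edges (9,2,fn); (9,14,arg); (14,6,arg); (14,6,fn); result: nodes: 2:c3, 5:app, 6:c2, 9:app, 10:c4, 11:app, 12:app, 13:app, 14:app edges: (9,2,fn); (9,14,arg); (11,9,arg); (11,10,fn); (12,11,arg); (12,11,fn); (13,5,fn); (13,9,arg); (14,6,arg); (14,6,fn)
final:
nodes: 2:c3, 5:app, 6:c2, 9:app, 10:c4, 11:app, 12:app, 13:app, 14:app
edges: (9,2,fn); (9,14,arg); (11,9,arg); (11,10,fn); (12,11,arg); (12,11,fn); (13,5,fn); (13,9,arg); (14,6,arg); (14,6,fn)


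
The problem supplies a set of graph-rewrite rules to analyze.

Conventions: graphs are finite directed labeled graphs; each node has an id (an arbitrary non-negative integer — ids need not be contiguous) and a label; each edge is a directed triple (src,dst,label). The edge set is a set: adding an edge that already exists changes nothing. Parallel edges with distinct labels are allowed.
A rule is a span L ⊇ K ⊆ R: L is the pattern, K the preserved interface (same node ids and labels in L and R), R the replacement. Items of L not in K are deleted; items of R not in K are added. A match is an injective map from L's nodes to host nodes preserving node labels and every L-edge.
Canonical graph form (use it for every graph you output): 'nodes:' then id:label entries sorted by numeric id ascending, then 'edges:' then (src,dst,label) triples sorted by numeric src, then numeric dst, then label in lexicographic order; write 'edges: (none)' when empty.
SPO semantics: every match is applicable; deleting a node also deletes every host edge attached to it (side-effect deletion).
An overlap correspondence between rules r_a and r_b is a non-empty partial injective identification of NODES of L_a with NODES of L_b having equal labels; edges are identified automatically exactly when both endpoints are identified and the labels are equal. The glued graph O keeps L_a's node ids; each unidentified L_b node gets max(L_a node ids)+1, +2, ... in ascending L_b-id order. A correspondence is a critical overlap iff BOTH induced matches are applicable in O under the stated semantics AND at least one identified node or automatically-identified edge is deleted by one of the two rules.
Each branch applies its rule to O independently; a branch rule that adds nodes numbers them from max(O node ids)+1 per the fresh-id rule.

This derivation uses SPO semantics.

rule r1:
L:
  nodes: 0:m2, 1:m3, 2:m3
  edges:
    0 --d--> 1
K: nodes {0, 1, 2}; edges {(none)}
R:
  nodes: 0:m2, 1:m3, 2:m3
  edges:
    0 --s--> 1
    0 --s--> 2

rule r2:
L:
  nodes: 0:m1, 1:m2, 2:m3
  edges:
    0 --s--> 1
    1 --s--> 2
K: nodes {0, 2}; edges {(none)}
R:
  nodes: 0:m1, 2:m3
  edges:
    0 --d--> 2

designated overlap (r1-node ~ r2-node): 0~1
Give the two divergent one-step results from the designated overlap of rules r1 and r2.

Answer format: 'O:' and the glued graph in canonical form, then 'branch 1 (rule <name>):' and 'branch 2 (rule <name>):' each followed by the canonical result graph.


O:
nodes: 0:m2, 1:m3, 2:m3, 3:m1, 4:m3
edges: (0,1,d); (0,4,s); (3,0,s)
branch 1 (rule r1):
nodes: 0:m2, 1:m3, 2:m3, 3:m1, 4:m3
edges: (0,1,s); (0,2,s); (0,4,s); (3,0,s)
branch 2 (rule r2):
nodes: 1:m3, 2:m3, 3:m1, 4:m3
edges: (3,4,d)


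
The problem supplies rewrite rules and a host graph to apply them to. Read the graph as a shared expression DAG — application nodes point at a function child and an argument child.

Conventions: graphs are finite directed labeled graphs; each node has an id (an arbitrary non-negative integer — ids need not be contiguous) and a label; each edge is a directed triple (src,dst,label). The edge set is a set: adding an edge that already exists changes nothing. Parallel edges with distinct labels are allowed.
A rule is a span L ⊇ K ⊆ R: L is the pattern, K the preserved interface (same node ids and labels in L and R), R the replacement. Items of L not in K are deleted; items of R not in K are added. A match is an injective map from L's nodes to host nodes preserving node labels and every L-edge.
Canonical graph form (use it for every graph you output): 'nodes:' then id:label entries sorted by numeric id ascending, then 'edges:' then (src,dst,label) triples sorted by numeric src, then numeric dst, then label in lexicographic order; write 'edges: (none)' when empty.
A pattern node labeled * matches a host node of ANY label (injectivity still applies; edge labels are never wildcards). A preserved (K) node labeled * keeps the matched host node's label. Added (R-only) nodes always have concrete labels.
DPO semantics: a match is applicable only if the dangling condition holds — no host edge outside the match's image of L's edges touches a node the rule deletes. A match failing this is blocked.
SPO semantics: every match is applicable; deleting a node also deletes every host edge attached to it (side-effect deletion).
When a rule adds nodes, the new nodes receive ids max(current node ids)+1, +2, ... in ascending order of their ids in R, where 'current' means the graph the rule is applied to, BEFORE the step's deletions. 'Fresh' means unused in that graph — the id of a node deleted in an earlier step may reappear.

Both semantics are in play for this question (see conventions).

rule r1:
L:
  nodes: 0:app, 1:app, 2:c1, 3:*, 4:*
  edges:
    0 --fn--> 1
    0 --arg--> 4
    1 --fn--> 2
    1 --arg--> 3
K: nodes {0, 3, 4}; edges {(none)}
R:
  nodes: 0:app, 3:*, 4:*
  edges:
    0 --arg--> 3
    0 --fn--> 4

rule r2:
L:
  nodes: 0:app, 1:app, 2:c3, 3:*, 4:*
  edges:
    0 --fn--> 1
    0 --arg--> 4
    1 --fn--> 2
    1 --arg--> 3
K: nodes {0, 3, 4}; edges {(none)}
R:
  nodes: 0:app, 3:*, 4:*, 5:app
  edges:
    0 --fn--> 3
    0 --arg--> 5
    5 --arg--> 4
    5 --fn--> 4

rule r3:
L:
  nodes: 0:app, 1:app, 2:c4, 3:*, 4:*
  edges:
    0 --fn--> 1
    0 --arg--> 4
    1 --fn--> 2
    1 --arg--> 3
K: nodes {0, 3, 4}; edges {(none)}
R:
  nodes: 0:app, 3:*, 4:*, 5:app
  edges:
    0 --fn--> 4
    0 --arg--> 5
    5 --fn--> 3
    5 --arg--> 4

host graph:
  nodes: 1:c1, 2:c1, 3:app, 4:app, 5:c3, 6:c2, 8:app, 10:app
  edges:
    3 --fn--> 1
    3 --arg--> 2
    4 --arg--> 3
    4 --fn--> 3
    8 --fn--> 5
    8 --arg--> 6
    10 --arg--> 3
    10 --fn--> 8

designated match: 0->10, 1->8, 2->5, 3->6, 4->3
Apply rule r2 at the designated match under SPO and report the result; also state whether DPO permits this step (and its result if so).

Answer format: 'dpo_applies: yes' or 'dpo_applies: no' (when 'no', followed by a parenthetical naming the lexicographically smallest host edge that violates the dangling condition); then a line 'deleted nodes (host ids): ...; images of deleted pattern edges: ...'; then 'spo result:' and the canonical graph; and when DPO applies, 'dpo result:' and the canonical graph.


dpo_applies: yes
deleted nodes (host ids): 5, 8; images of deleted pattern edges: (8,5,fn); (8,6,arg); (10,3,arg); (10,8,fn)
spo result:
nodes: 1:c1, 2:c1, 3:app, 4:app, 6:c2, 10:app, 11:app
edges: (3,1,fn); (3,2,arg); (4,3,arg); (4,3,fn); (10,6,fn); (10,11,arg); (11,3,arg); (11,3,fn)
dpo result:
nodes: 1:c1, 2:c1, 3:app, 4:app, 6:c2, 10:app, 11:app
edges: (3,1,fn); (3,2,arg); (4,3,arg); (4,3,fn); (10,6,fn); (10,11,arg); (11,3,arg); (11,3,fn)


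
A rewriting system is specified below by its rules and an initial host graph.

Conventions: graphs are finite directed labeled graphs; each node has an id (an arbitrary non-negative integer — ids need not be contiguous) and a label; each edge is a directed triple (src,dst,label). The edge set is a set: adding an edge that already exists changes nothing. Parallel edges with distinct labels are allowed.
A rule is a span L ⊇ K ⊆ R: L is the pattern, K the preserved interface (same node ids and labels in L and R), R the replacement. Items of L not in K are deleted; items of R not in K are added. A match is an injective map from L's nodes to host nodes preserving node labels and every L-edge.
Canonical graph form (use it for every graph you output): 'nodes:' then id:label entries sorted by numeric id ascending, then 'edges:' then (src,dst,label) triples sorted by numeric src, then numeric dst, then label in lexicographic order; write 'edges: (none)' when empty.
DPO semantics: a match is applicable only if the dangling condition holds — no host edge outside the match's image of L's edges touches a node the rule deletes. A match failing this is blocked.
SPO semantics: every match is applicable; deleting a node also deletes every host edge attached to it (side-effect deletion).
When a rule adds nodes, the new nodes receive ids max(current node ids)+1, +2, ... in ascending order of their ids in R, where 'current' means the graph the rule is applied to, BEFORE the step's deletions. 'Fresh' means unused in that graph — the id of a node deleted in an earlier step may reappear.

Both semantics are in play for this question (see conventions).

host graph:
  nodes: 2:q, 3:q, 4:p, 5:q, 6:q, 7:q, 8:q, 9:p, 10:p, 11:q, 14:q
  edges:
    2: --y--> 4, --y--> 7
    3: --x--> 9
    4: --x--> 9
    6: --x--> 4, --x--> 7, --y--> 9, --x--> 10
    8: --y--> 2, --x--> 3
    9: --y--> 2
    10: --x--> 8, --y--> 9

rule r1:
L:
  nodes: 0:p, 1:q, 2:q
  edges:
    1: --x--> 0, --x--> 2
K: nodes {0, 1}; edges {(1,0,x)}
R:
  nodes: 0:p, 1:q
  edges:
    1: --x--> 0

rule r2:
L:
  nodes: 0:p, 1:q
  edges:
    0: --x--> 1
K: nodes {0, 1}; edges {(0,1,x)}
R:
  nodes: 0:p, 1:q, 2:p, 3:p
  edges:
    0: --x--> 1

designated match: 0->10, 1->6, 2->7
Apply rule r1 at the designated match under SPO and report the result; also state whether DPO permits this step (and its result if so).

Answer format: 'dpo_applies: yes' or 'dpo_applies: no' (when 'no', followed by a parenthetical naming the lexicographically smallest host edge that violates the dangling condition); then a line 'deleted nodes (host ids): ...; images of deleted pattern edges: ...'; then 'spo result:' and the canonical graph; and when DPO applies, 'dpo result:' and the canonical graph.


dpo_applies: no
(the rule deletes node 7, which keeps host edge (2,7,y) outside the match image — the dangling condition fails, DPO blocks; SPO proceeds and side-deletes such edges)
deleted nodes (host ids): 7; images of deleted pattern edges: (6,7,x)
spo result:
nodes: 2:q, 3:q, 4:p, 5:q, 6:q, 8:q, 9:p, 10:p, 11:q, 14:q
edges: (2,4,y); (3,9,x); (4,9,x); (6,4,x); (6,9,y); (6,10,x); (8,2,y); (8,3,x); (9,2,y); (10,8,x); (10,9,y)


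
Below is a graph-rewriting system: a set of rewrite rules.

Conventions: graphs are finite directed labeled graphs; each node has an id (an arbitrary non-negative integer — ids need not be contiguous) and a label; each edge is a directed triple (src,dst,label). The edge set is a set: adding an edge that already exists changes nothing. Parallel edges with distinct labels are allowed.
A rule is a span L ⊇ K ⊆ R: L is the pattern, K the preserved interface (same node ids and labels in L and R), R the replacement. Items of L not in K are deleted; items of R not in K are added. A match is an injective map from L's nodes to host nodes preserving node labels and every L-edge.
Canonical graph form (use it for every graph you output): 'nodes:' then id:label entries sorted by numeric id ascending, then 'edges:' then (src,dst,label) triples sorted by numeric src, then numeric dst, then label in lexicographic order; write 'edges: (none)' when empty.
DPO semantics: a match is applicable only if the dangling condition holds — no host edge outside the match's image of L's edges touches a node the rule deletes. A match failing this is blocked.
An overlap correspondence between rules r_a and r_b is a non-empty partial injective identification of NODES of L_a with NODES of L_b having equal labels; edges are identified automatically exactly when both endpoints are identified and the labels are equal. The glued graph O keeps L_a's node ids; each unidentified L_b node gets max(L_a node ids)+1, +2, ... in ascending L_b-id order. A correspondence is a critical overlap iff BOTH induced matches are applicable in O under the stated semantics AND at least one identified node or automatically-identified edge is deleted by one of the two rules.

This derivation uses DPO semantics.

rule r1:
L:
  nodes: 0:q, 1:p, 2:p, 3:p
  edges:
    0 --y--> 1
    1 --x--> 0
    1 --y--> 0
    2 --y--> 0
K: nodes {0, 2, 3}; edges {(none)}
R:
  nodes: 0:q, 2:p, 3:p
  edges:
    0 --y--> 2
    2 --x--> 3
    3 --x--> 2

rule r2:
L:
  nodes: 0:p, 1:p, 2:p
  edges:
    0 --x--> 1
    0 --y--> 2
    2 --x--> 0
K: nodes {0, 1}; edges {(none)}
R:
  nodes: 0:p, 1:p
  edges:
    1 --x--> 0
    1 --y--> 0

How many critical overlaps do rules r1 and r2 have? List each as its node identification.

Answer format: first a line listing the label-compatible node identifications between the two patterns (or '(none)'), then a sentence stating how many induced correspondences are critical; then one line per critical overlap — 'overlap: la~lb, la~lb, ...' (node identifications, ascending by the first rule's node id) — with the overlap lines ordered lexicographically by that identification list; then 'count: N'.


label-compatible node identifications between L(r1) and L(r2): 1~0, 1~1, 1~2, 2~0, 2~1, 2~2, 3~0, 3~1, 3~2
3 of the induced correspondences are critical overlaps of r1 and r2.
overlap: 2~0, 3~2
overlap: 2~1, 3~2
overlap: 3~2
count: 3


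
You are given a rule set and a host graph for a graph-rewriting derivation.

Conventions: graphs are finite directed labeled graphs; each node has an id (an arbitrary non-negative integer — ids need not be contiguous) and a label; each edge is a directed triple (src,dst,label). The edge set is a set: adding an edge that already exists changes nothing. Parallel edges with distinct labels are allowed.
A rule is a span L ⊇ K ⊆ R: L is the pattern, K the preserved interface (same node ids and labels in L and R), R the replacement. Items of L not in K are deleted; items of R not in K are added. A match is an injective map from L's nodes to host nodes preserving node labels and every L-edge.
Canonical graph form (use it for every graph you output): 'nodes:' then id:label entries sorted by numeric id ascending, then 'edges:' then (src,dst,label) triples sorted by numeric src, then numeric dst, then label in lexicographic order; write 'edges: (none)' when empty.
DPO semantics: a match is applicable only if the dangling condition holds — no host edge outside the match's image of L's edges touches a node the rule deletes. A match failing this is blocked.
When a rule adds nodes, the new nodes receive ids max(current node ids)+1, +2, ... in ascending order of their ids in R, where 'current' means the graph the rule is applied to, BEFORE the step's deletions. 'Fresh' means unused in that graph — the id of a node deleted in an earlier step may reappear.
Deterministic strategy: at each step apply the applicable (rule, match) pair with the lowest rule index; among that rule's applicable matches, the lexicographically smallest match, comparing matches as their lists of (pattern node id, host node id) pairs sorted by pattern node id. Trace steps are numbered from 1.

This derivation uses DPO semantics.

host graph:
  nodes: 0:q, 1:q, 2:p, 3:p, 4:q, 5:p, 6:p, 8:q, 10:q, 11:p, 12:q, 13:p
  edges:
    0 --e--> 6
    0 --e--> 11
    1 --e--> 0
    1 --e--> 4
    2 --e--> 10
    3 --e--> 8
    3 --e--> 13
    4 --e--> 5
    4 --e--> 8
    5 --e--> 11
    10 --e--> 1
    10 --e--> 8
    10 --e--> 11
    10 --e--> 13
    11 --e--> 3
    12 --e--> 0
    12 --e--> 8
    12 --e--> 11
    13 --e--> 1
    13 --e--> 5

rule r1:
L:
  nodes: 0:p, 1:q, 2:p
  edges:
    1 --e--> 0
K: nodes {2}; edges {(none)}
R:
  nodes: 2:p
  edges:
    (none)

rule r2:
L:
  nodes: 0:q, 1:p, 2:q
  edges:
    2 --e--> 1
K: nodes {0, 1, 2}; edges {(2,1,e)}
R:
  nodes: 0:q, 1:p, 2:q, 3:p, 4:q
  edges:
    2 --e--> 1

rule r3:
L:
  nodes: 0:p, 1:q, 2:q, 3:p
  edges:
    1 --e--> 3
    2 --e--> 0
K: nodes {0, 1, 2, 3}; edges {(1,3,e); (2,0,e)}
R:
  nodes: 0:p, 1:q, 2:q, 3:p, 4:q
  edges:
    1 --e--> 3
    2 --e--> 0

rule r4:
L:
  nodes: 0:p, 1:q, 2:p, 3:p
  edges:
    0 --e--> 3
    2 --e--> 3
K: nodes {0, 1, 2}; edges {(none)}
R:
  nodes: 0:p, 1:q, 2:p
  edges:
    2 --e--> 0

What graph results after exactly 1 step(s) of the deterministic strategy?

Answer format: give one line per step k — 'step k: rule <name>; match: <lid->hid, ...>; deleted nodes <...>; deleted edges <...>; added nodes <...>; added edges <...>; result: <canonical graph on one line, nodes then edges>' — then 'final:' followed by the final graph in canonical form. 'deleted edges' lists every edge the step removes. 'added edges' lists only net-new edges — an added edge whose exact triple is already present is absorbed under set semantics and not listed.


step 1: rule r2; match: 0->0, 1->5, 2->4; deleted nodes (none); deleted edges (none); added nodes 14, 15; added edges (none); result: nodes: 0:q, 1:q, 2:p, 3:p, 4:q, 5:p, 6:p, 8:q, 10:q, 11:p, 12:q, 13:p, 14:p, 15:q edges: (0,6,e); (0,11,e); (1,0,e); (1,4,e); (2,10,e); (3,8,e); (3,13,e); (4,5,e); (4,8,e); (5,11,e); (10,1,e); (10,8,e); (10,11,e); (10,13,e); (11,3,e); (12,0,e); (12,8,e); (12,11,e); (13,1,e); (13,5,e)
final:
nodes: 0:q, 1:q, 2:p, 3:p, 4:q, 5:p, 6:p, 8:q, 10:q, 11:p, 12:q, 13:p, 14:p, 15:q
edges: (0,6,e); (0,11,e); (1,0,e); (1,4,e); (2,10,e); (3,8,e); (3,13,e); (4,5,e); (4,8,e); (5,11,e); (10,1,e); (10,8,e); (10,11,e); (10,13,e); (11,3,e); (12,0,e); (12,8,e); (12,11,e); (13,1,e); (13,5,e)
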